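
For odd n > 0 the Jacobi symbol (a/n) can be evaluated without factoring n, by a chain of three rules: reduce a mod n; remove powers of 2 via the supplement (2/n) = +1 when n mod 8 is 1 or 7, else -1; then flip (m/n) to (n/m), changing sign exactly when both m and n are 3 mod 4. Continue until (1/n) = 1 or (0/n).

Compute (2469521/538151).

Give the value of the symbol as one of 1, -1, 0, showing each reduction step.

1

(2469521/538151) = (316917/538151)   [reduce mod 538151]
reciprocity: (316917/538151) = +1·(538151/316917) since 316917 mod 4 = 1, 538151 mod 4 = 3; sign now +1
(538151/316917) = (221234/316917)   [reduce mod 316917]
221234 = 2^1·110617; (2/316917) = -1 since 316917 mod 8 = 5, so (221234/316917) = (-1)^1·(110617/316917); sign now -1
reciprocity: (110617/316917) = +1·(316917/110617) since 110617 mod 4 = 1, 316917 mod 4 = 1; sign now -1
(316917/110617) = (95683/110617)   [reduce mod 110617]
reciprocity: (95683/110617) = +1·(110617/95683) since 95683 mod 4 = 3, 110617 mod 4 = 1; sign now -1
(110617/95683) = (14934/95683)   [reduce mod 95683]
14934 = 2^1·7467; (2/95683) = -1 since 95683 mod 8 = 3, so (14934/95683) = (-1)^1·(7467/95683); sign now +1
reciprocity: (7467/95683) = -1·(95683/7467) since 7467 mod 4 = 3, 95683 mod 4 = 3; sign now -1
(95683/7467) = (6079/7467)   [reduce mod 7467]
reciprocity: (6079/7467) = -1·(7467/6079) since 6079 mod 4 = 3, 7467 mod 4 = 3; sign now +1
(7467/6079) = (1388/6079)   [reduce mod 6079]
1388 = 2^2·347; (2/6079) = +1 since 6079 mod 8 = 7, so (1388/6079) = (+1)^2·(347/6079); sign now +1
reciprocity: (347/6079) = -1·(6079/347) since 347 mod 4 = 3, 6079 mod 4 = 3; sign now -1
(6079/347) = (180/347)   [reduce mod 347]
180 = 2^2·45; (2/347) = -1 since 347 mod 8 = 3, so (180/347) = (-1)^2·(45/347); sign now -1
reciprocity: (45/347) = +1·(347/45) since 45 mod 4 = 1, 347 mod 4 = 3; sign now -1
(347/45) = (32/45)   [reduce mod 45]
32 = 2^5·1; (2/45) = -1 since 45 mod 8 = 5, so (32/45) = (-1)^5·(1/45); sign now +1
(1/45) = 1; final value = sign = +1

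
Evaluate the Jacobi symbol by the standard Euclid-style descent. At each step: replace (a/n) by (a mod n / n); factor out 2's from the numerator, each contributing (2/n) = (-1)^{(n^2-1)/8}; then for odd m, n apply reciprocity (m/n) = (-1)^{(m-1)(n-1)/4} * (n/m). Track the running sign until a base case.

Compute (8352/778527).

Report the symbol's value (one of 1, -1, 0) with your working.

8352 = 2^5·261; (2/778527) = +1 since 778527 mod 8 = 7, so (8352/778527) = (+1)^5·(261/778527); sign now +1
reciprocity: (261/778527) = +1·(778527/261) since 261 mod 4 = 1, 778527 mod 4 = 3; sign now +1
(778527/261) = (225/261)   [reduce mod 261]
reciprocity: (225/261) = +1·(261/225) since 225 mod 4 = 1, 261 mod 4 = 1; sign now +1
(261/225) = (36/225)   [reduce mod 225]
36 = 2^2·9; (2/225) = +1 since 225 mod 8 = 1, so (36/225) = (+1)^2·(9/225); sign now +1
reciprocity: (9/225) = +1·(225/9) since 9 mod 4 = 1, 225 mod 4 = 1; sign now +1
(225/9) = (0/9)   [reduce mod 9]
(0/9) = 0   [gcd(a, n) > 1]; final value = 0

0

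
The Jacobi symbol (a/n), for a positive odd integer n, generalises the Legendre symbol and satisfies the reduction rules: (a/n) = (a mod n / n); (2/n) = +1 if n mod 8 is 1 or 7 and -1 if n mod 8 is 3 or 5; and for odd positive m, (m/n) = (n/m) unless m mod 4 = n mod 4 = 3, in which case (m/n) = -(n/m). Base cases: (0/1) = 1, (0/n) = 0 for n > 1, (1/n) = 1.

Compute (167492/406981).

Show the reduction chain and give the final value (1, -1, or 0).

1

factor out 2^2: 167492 = 2^2·41873; with 406981 mod 8 = 5, (2/406981) = -1; sign now +1; continue with (41873/406981)
flip (41873/406981) -> (406981/41873): both odd, 41873 mod 4 = 1, 406981 mod 4 = 1, so the flip contributes +1; sign now +1
(406981/41873): 406981 mod 41873 = 30124, so (406981/41873) = (30124/41873)
factor out 2^2: 30124 = 2^2·7531; with 41873 mod 8 = 1, (2/41873) = +1; sign now +1; continue with (7531/41873)
flip (7531/41873) -> (41873/7531): both odd, 7531 mod 4 = 3, 41873 mod 4 = 1, so the flip contributes +1; sign now +1
(41873/7531): 41873 mod 7531 = 4218, so (41873/7531) = (4218/7531)
factor out 2^1: 4218 = 2^1·2109; with 7531 mod 8 = 3, (2/7531) = -1; sign now -1; continue with (2109/7531)
flip (2109/7531) -> (7531/2109): both odd, 2109 mod 4 = 1, 7531 mod 4 = 3, so the flip contributes +1; sign now -1
(7531/2109): 7531 mod 2109 = 1204, so (7531/2109) = (1204/2109)
factor out 2^2: 1204 = 2^2·301; with 2109 mod 8 = 5, (2/2109) = -1; sign now -1; continue with (301/2109)
flip (301/2109) -> (2109/301): both odd, 301 mod 4 = 1, 2109 mod 4 = 1, so the flip contributes +1; sign now -1
(2109/301): 2109 mod 301 = 2, so (2109/301) = (2/301)
factor out 2^1: 2 = 2^1·1; with 301 mod 8 = 5, (2/301) = -1; sign now +1; continue with (1/301)
reached (1/301) = 1, so the symbol is +1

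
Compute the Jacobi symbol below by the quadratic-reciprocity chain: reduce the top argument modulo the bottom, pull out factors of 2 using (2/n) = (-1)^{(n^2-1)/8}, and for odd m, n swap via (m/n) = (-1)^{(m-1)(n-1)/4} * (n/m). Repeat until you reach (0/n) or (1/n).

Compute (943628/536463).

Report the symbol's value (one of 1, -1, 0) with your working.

1

(943628/536463): 943628 mod 536463 = 407165, so (943628/536463) = (407165/536463)
flip (407165/536463) -> (536463/407165): both odd, 407165 mod 4 = 1, 536463 mod 4 = 3, so the flip contributes +1; sign now +1
(536463/407165): 536463 mod 407165 = 129298, so (536463/407165) = (129298/407165)
factor out 2^1: 129298 = 2^1·64649; with 407165 mod 8 = 5, (2/407165) = -1; sign now -1; continue with (64649/407165)
flip (64649/407165) -> (407165/64649): both odd, 64649 mod 4 = 1, 407165 mod 4 = 1, so the flip contributes +1; sign now -1
(407165/64649): 407165 mod 64649 = 19271, so (407165/64649) = (19271/64649)
flip (19271/64649) -> (64649/19271): both odd, 19271 mod 4 = 3, 64649 mod 4 = 1, so the flip contributes +1; sign now -1
(64649/19271): 64649 mod 19271 = 6836, so (64649/19271) = (6836/19271)
factor out 2^2: 6836 = 2^2·1709; with 19271 mod 8 = 7, (2/19271) = +1; sign now -1; continue with (1709/19271)
flip (1709/19271) -> (19271/1709): both odd, 1709 mod 4 = 1, 19271 mod 4 = 3, so the flip contributes +1; sign now -1
(19271/1709): 19271 mod 1709 = 472, so (19271/1709) = (472/1709)
factor out 2^3: 472 = 2^3·59; with 1709 mod 8 = 5, (2/1709) = -1; sign now +1; continue with (59/1709)
flip (59/1709) -> (1709/59): both odd, 59 mod 4 = 3, 1709 mod 4 = 1, so the flip contributes +1; sign now +1
(1709/59): 1709 mod 59 = 57, so (1709/59) = (57/59)
flip (57/59) -> (59/57): both odd, 57 mod 4 = 1, 59 mod 4 = 3, so the flip contributes +1; sign now +1
(59/57): 59 mod 57 = 2, so (59/57) = (2/57)
factor out 2^1: 2 = 2^1·1; with 57 mod 8 = 1, (2/57) = +1; sign now +1; continue with (1/57)
reached (1/57) = 1, so the symbol is +1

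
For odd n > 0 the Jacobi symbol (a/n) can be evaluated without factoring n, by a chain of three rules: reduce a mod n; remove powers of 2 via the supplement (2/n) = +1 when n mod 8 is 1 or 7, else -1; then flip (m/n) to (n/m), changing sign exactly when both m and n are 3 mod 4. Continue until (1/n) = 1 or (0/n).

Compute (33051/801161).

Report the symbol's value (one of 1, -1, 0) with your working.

flip (33051/801161) -> (801161/33051): both odd, 33051 mod 4 = 3, 801161 mod 4 = 1, so the flip contributes +1; sign now +1
(801161/33051): 801161 mod 33051 = 7937, so (801161/33051) = (7937/33051)
flip (7937/33051) -> (33051/7937): both odd, 7937 mod 4 = 1, 33051 mod 4 = 3, so the flip contributes +1; sign now +1
(33051/7937): 33051 mod 7937 = 1303, so (33051/7937) = (1303/7937)
flip (1303/7937) -> (7937/1303): both odd, 1303 mod 4 = 3, 7937 mod 4 = 1, so the flip contributes +1; sign now +1
(7937/1303): 7937 mod 1303 = 119, so (7937/1303) = (119/1303)
flip (119/1303) -> (1303/119): both odd, 119 mod 4 = 3, 1303 mod 4 = 3, so the flip contributes -1; sign now -1
(1303/119): 1303 mod 119 = 113, so (1303/119) = (113/119)
flip (113/119) -> (119/113): both odd, 113 mod 4 = 1, 119 mod 4 = 3, so the flip contributes +1; sign now -1
(119/113): 119 mod 113 = 6, so (119/113) = (6/113)
factor out 2^1: 6 = 2^1·3; with 113 mod 8 = 1, (2/113) = +1; sign now -1; continue with (3/113)
flip (3/113) -> (113/3): both odd, 3 mod 4 = 3, 113 mod 4 = 1, so the flip contributes +1; sign now -1
(113/3): 113 mod 3 = 2, so (113/3) = (2/3)
factor out 2^1: 2 = 2^1·1; with 3 mod 8 = 3, (2/3) = -1; sign now +1; continue with (1/3)
reached (1/3) = 1, so the symbol is +1

1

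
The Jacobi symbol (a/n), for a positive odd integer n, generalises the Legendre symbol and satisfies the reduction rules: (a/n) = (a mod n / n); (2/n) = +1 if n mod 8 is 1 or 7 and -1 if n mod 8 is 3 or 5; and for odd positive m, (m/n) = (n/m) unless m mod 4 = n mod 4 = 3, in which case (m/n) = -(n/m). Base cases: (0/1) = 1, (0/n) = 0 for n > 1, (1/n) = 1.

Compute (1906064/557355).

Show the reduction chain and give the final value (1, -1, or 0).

(1906064/557355): 1906064 mod 557355 = 233999, so (1906064/557355) = (233999/557355)
flip (233999/557355) -> (557355/233999): both odd, 233999 mod 4 = 3, 557355 mod 4 = 3, so the flip contributes -1; sign now -1
(557355/233999): 557355 mod 233999 = 89357, so (557355/233999) = (89357/233999)
flip (89357/233999) -> (233999/89357): both odd, 89357 mod 4 = 1, 233999 mod 4 = 3, so the flip contributes +1; sign now -1
(233999/89357): 233999 mod 89357 = 55285, so (233999/89357) = (55285/89357)
flip (55285/89357) -> (89357/55285): both odd, 55285 mod 4 = 1, 89357 mod 4 = 1, so the flip contributes +1; sign now -1
(89357/55285): 89357 mod 55285 = 34072, so (89357/55285) = (34072/55285)
factor out 2^3: 34072 = 2^3·4259; with 55285 mod 8 = 5, (2/55285) = -1; sign now +1; continue with (4259/55285)
flip (4259/55285) -> (55285/4259): both odd, 4259 mod 4 = 3, 55285 mod 4 = 1, so the flip contributes +1; sign now +1
(55285/4259): 55285 mod 4259 = 4177, so (55285/4259) = (4177/4259)
flip (4177/4259) -> (4259/4177): both odd, 4177 mod 4 = 1, 4259 mod 4 = 3, so the flip contributes +1; sign now +1
(4259/4177): 4259 mod 4177 = 82, so (4259/4177) = (82/4177)
factor out 2^1: 82 = 2^1·41; with 4177 mod 8 = 1, (2/4177) = +1; sign now +1; continue with (41/4177)
flip (41/4177) -> (4177/41): both odd, 41 mod 4 = 1, 4177 mod 4 = 1, so the flip contributes +1; sign now +1
(4177/41): 4177 mod 41 = 36, so (4177/41) = (36/41)
factor out 2^2: 36 = 2^2·9; with 41 mod 8 = 1, (2/41) = +1; sign now +1; continue with (9/41)
flip (9/41) -> (41/9): both odd, 9 mod 4 = 1, 41 mod 4 = 1, so the flip contributes +1; sign now +1
(41/9): 41 mod 9 = 5, so (41/9) = (5/9)
flip (5/9) -> (9/5): both odd, 5 mod 4 = 1, 9 mod 4 = 1, so the flip contributes +1; sign now +1
(9/5): 9 mod 5 = 4, so (9/5) = (4/5)
factor out 2^2: 4 = 2^2·1; with 5 mod 8 = 5, (2/5) = -1; sign now +1; continue with (1/5)
reached (1/5) = 1, so the symbol is +1

1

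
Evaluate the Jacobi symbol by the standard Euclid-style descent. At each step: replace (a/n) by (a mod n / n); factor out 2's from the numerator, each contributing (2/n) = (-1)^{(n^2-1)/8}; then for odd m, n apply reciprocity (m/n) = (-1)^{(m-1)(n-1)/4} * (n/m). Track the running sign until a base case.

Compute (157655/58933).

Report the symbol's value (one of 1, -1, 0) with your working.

1

(157655/58933): 157655 mod 58933 = 39789, so (157655/58933) = (39789/58933)
flip (39789/58933) -> (58933/39789): both odd, 39789 mod 4 = 1, 58933 mod 4 = 1, so the flip contributes +1; sign now +1
(58933/39789): 58933 mod 39789 = 19144, so (58933/39789) = (19144/39789)
factor out 2^3: 19144 = 2^3·2393; with 39789 mod 8 = 5, (2/39789) = -1; sign now -1; continue with (2393/39789)
flip (2393/39789) -> (39789/2393): both odd, 2393 mod 4 = 1, 39789 mod 4 = 1, so the flip contributes +1; sign now -1
(39789/2393): 39789 mod 2393 = 1501, so (39789/2393) = (1501/2393)
flip (1501/2393) -> (2393/1501): both odd, 1501 mod 4 = 1, 2393 mod 4 = 1, so the flip contributes +1; sign now -1
(2393/1501): 2393 mod 1501 = 892, so (2393/1501) = (892/1501)
factor out 2^2: 892 = 2^2·223; with 1501 mod 8 = 5, (2/1501) = -1; sign now -1; continue with (223/1501)
flip (223/1501) -> (1501/223): both odd, 223 mod 4 = 3, 1501 mod 4 = 1, so the flip contributes +1; sign now -1
(1501/223): 1501 mod 223 = 163, so (1501/223) = (163/223)
flip (163/223) -> (223/163): both odd, 163 mod 4 = 3, 223 mod 4 = 3, so the flip contributes -1; sign now +1
(223/163): 223 mod 163 = 60, so (223/163) = (60/163)
factor out 2^2: 60 = 2^2·15; with 163 mod 8 = 3, (2/163) = -1; sign now +1; continue with (15/163)
flip (15/163) -> (163/15): both odd, 15 mod 4 = 3, 163 mod 4 = 3, so the flip contributes -1; sign now -1
(163/15): 163 mod 15 = 13, so (163/15) = (13/15)
flip (13/15) -> (15/13): both odd, 13 mod 4 = 1, 15 mod 4 = 3, so the flip contributes +1; sign now -1
(15/13): 15 mod 13 = 2, so (15/13) = (2/13)
factor out 2^1: 2 = 2^1·1; with 13 mod 8 = 5, (2/13) = -1; sign now +1; continue with (1/13)
reached (1/13) = 1, so the symbol is +1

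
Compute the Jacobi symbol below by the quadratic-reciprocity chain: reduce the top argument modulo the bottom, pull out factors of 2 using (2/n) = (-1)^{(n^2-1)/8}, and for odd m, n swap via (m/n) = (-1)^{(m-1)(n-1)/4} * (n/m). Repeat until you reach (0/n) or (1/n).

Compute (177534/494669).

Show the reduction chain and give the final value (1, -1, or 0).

177534 = 2^1·88767; (2/494669) = -1 since 494669 mod 8 = 5, so (177534/494669) = (-1)^1·(88767/494669); sign now -1
reciprocity: (88767/494669) = +1·(494669/88767) since 88767 mod 4 = 3, 494669 mod 4 = 1; sign now -1
(494669/88767) = (50834/88767)   [reduce mod 88767]
50834 = 2^1·25417; (2/88767) = +1 since 88767 mod 8 = 7, so (50834/88767) = (+1)^1·(25417/88767); sign now -1
reciprocity: (25417/88767) = +1·(88767/25417) since 25417 mod 4 = 1, 88767 mod 4 = 3; sign now -1
(88767/25417) = (12516/25417)   [reduce mod 25417]
12516 = 2^2·3129; (2/25417) = +1 since 25417 mod 8 = 1, so (12516/25417) = (+1)^2·(3129/25417); sign now -1
reciprocity: (3129/25417) = +1·(25417/3129) since 3129 mod 4 = 1, 25417 mod 4 = 1; sign now -1
(25417/3129) = (385/3129)   [reduce mod 3129]
reciprocity: (385/3129) = +1·(3129/385) since 385 mod 4 = 1, 3129 mod 4 = 1; sign now -1
(3129/385) = (49/385)   [reduce mod 385]
reciprocity: (49/385) = +1·(385/49) since 49 mod 4 = 1, 385 mod 4 = 1; sign now -1
(385/49) = (42/49)   [reduce mod 49]
42 = 2^1·21; (2/49) = +1 since 49 mod 8 = 1, so (42/49) = (+1)^1·(21/49); sign now -1
reciprocity: (21/49) = +1·(49/21) since 21 mod 4 = 1, 49 mod 4 = 1; sign now -1
(49/21) = (7/21)   [reduce mod 21]
reciprocity: (7/21) = +1·(21/7) since 7 mod 4 = 3, 21 mod 4 = 1; sign now -1
(21/7) = (0/7)   [reduce mod 7]
(0/7) = 0   [gcd(a, n) > 1]; final value = 0

0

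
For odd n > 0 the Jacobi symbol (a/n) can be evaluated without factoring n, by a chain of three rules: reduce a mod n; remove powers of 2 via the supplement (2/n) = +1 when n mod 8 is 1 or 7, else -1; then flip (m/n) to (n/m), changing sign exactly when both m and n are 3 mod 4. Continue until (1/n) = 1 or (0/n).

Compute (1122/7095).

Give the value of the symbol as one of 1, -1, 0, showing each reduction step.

factor out 2^1: 1122 = 2^1·561; with 7095 mod 8 = 7, (2/7095) = +1; sign now +1; continue with (561/7095)
flip (561/7095) -> (7095/561): both odd, 561 mod 4 = 1, 7095 mod 4 = 3, so the flip contributes +1; sign now +1
(7095/561): 7095 mod 561 = 363, so (7095/561) = (363/561)
flip (363/561) -> (561/363): both odd, 363 mod 4 = 3, 561 mod 4 = 1, so the flip contributes +1; sign now +1
(561/363): 561 mod 363 = 198, so (561/363) = (198/363)
factor out 2^1: 198 = 2^1·99; with 363 mod 8 = 3, (2/363) = -1; sign now -1; continue with (99/363)
flip (99/363) -> (363/99): both odd, 99 mod 4 = 3, 363 mod 4 = 3, so the flip contributes -1; sign now +1
(363/99): 363 mod 99 = 66, so (363/99) = (66/99)
factor out 2^1: 66 = 2^1·33; with 99 mod 8 = 3, (2/99) = -1; sign now -1; continue with (33/99)
flip (33/99) -> (99/33): both odd, 33 mod 4 = 1, 99 mod 4 = 3, so the flip contributes +1; sign now -1
(99/33): 99 mod 33 = 0, so (99/33) = (0/33)
reached (0/33); gcd(a, n) > 1, so (0/33) = 0 and the symbol is 0

0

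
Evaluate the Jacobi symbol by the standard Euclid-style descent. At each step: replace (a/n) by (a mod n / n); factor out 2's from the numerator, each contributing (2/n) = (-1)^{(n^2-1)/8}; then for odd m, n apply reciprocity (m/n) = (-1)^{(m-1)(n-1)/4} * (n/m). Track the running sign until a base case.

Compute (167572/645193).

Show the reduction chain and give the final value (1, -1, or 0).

167572 = 2^2·41893; (2/645193) = +1 since 645193 mod 8 = 1, so (167572/645193) = (+1)^2·(41893/645193); sign now +1
reciprocity: (41893/645193) = +1·(645193/41893) since 41893 mod 4 = 1, 645193 mod 4 = 1; sign now +1
(645193/41893) = (16798/41893)   [reduce mod 41893]
16798 = 2^1·8399; (2/41893) = -1 since 41893 mod 8 = 5, so (16798/41893) = (-1)^1·(8399/41893); sign now -1
reciprocity: (8399/41893) = +1·(41893/8399) since 8399 mod 4 = 3, 41893 mod 4 = 1; sign now -1
(41893/8399) = (8297/8399)   [reduce mod 8399]
reciprocity: (8297/8399) = +1·(8399/8297) since 8297 mod 4 = 1, 8399 mod 4 = 3; sign now -1
(8399/8297) = (102/8297)   [reduce mod 8297]
102 = 2^1·51; (2/8297) = +1 since 8297 mod 8 = 1, so (102/8297) = (+1)^1·(51/8297); sign now -1
reciprocity: (51/8297) = +1·(8297/51) since 51 mod 4 = 3, 8297 mod 4 = 1; sign now -1
(8297/51) = (35/51)   [reduce mod 51]
reciprocity: (35/51) = -1·(51/35) since 35 mod 4 = 3, 51 mod 4 = 3; sign now +1
(51/35) = (16/35)   [reduce mod 35]
16 = 2^4·1; (2/35) = -1 since 35 mod 8 = 3, so (16/35) = (-1)^4·(1/35); sign now +1
(1/35) = 1; final value = sign = +1

1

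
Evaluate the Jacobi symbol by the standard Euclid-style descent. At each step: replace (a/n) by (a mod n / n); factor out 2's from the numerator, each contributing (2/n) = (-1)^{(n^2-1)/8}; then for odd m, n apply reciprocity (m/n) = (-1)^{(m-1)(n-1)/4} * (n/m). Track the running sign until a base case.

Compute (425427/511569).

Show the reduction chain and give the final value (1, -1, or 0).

flip (425427/511569) -> (511569/425427): both odd, 425427 mod 4 = 3, 511569 mod 4 = 1, so the flip contributes +1; sign now +1
(511569/425427): 511569 mod 425427 = 86142, so (511569/425427) = (86142/425427)
factor out 2^1: 86142 = 2^1·43071; with 425427 mod 8 = 3, (2/425427) = -1; sign now -1; continue with (43071/425427)
flip (43071/425427) -> (425427/43071): both odd, 43071 mod 4 = 3, 425427 mod 4 = 3, so the flip contributes -1; sign now +1
(425427/43071): 425427 mod 43071 = 37788, so (425427/43071) = (37788/43071)
factor out 2^2: 37788 = 2^2·9447; with 43071 mod 8 = 7, (2/43071) = +1; sign now +1; continue with (9447/43071)
flip (9447/43071) -> (43071/9447): both odd, 9447 mod 4 = 3, 43071 mod 4 = 3, so the flip contributes -1; sign now -1
(43071/9447): 43071 mod 9447 = 5283, so (43071/9447) = (5283/9447)
flip (5283/9447) -> (9447/5283): both odd, 5283 mod 4 = 3, 9447 mod 4 = 3, so the flip contributes -1; sign now +1
(9447/5283): 9447 mod 5283 = 4164, so (9447/5283) = (4164/5283)
factor out 2^2: 4164 = 2^2·1041; with 5283 mod 8 = 3, (2/5283) = -1; sign now +1; continue with (1041/5283)
flip (1041/5283) -> (5283/1041): both odd, 1041 mod 4 = 1, 5283 mod 4 = 3, so the flip contributes +1; sign now +1
(5283/1041): 5283 mod 1041 = 78, so (5283/1041) = (78/1041)
factor out 2^1: 78 = 2^1·39; with 1041 mod 8 = 1, (2/1041) = +1; sign now +1; continue with (39/1041)
flip (39/1041) -> (1041/39): both odd, 39 mod 4 = 3, 1041 mod 4 = 1, so the flip contributes +1; sign now +1
(1041/39): 1041 mod 39 = 27, so (1041/39) = (27/39)
flip (27/39) -> (39/27): both odd, 27 mod 4 = 3, 39 mod 4 = 3, so the flip contributes -1; sign now -1
(39/27): 39 mod 27 = 12, so (39/27) = (12/27)
factor out 2^2: 12 = 2^2·3; with 27 mod 8 = 3, (2/27) = -1; sign now -1; continue with (3/27)
flip (3/27) -> (27/3): both odd, 3 mod 4 = 3, 27 mod 4 = 3, so the flip contributes -1; sign now +1
(27/3): 27 mod 3 = 0, so (27/3) = (0/3)
reached (0/3); gcd(a, n) > 1, so (0/3) = 0 and the symbol is 0

0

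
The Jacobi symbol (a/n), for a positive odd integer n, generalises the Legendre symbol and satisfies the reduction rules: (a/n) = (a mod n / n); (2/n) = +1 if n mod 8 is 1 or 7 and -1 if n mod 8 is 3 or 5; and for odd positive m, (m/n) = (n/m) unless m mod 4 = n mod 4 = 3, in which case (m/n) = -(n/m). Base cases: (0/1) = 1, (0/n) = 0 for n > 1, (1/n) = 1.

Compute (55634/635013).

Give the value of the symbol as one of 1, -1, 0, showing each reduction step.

factor out 2^1: 55634 = 2^1·27817; with 635013 mod 8 = 5, (2/635013) = -1; sign now -1; continue with (27817/635013)
flip (27817/635013) -> (635013/27817): both odd, 27817 mod 4 = 1, 635013 mod 4 = 1, so the flip contributes +1; sign now -1
(635013/27817): 635013 mod 27817 = 23039, so (635013/27817) = (23039/27817)
flip (23039/27817) -> (27817/23039): both odd, 23039 mod 4 = 3, 27817 mod 4 = 1, so the flip contributes +1; sign now -1
(27817/23039): 27817 mod 23039 = 4778, so (27817/23039) = (4778/23039)
factor out 2^1: 4778 = 2^1·2389; with 23039 mod 8 = 7, (2/23039) = +1; sign now -1; continue with (2389/23039)
flip (2389/23039) -> (23039/2389): both odd, 2389 mod 4 = 1, 23039 mod 4 = 3, so the flip contributes +1; sign now -1
(23039/2389): 23039 mod 2389 = 1538, so (23039/2389) = (1538/2389)
factor out 2^1: 1538 = 2^1·769; with 2389 mod 8 = 5, (2/2389) = -1; sign now +1; continue with (769/2389)
flip (769/2389) -> (2389/769): both odd, 769 mod 4 = 1, 2389 mod 4 = 1, so the flip contributes +1; sign now +1
(2389/769): 2389 mod 769 = 82, so (2389/769) = (82/769)
factor out 2^1: 82 = 2^1·41; with 769 mod 8 = 1, (2/769) = +1; sign now +1; continue with (41/769)
flip (41/769) -> (769/41): both odd, 41 mod 4 = 1, 769 mod 4 = 1, so the flip contributes +1; sign now +1
(769/41): 769 mod 41 = 31, so (769/41) = (31/41)
flip (31/41) -> (41/31): both odd, 31 mod 4 = 3, 41 mod 4 = 1, so the flip contributes +1; sign now +1
(41/31): 41 mod 31 = 10, so (41/31) = (10/31)
factor out 2^1: 10 = 2^1·5; with 31 mod 8 = 7, (2/31) = +1; sign now +1; continue with (5/31)
flip (5/31) -> (31/5): both odd, 5 mod 4 = 1, 31 mod 4 = 3, so the flip contributes +1; sign now +1
(31/5): 31 mod 5 = 1, so (31/5) = (1/5)
reached (1/5) = 1, so the symbol is +1

1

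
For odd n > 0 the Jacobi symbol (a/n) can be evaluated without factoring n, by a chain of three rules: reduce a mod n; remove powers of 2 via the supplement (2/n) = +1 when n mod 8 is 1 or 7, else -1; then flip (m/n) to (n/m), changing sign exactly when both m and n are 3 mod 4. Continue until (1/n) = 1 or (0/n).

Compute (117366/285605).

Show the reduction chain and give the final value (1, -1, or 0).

1

117366 = 2^1·58683; (2/285605) = -1 since 285605 mod 8 = 5, so (117366/285605) = (-1)^1·(58683/285605); sign now -1
reciprocity: (58683/285605) = +1·(285605/58683) since 58683 mod 4 = 3, 285605 mod 4 = 1; sign now -1
(285605/58683) = (50873/58683)   [reduce mod 58683]
reciprocity: (50873/58683) = +1·(58683/50873) since 50873 mod 4 = 1, 58683 mod 4 = 3; sign now -1
(58683/50873) = (7810/50873)   [reduce mod 50873]
7810 = 2^1·3905; (2/50873) = +1 since 50873 mod 8 = 1, so (7810/50873) = (+1)^1·(3905/50873); sign now -1
reciprocity: (3905/50873) = +1·(50873/3905) since 3905 mod 4 = 1, 50873 mod 4 = 1; sign now -1
(50873/3905) = (108/3905)   [reduce mod 3905]
108 = 2^2·27; (2/3905) = +1 since 3905 mod 8 = 1, so (108/3905) = (+1)^2·(27/3905); sign now -1
reciprocity: (27/3905) = +1·(3905/27) since 27 mod 4 = 3, 3905 mod 4 = 1; sign now -1
(3905/27) = (17/27)   [reduce mod 27]
reciprocity: (17/27) = +1·(27/17) since 17 mod 4 = 1, 27 mod 4 = 3; sign now -1
(27/17) = (10/17)   [reduce mod 17]
10 = 2^1·5; (2/17) = +1 since 17 mod 8 = 1, so (10/17) = (+1)^1·(5/17); sign now -1
reciprocity: (5/17) = +1·(17/5) since 5 mod 4 = 1, 17 mod 4 = 1; sign now -1
(17/5) = (2/5)   [reduce mod 5]
2 = 2^1·1; (2/5) = -1 since 5 mod 8 = 5, so (2/5) = (-1)^1·(1/5); sign now +1
(1/5) = 1; final value = sign = +1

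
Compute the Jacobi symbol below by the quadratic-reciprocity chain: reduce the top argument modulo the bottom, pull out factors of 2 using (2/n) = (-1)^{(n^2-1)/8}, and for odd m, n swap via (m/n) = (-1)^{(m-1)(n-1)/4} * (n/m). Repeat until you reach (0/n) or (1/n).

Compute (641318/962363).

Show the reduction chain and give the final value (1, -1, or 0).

-1

641318 = 2^1·320659; (2/962363) = -1 since 962363 mod 8 = 3, so (641318/962363) = (-1)^1·(320659/962363); sign now -1
reciprocity: (320659/962363) = -1·(962363/320659) since 320659 mod 4 = 3, 962363 mod 4 = 3; sign now +1
(962363/320659) = (386/320659)   [reduce mod 320659]
386 = 2^1·193; (2/320659) = -1 since 320659 mod 8 = 3, so (386/320659) = (-1)^1·(193/320659); sign now -1
reciprocity: (193/320659) = +1·(320659/193) since 193 mod 4 = 1, 320659 mod 4 = 3; sign now -1
(320659/193) = (86/193)   [reduce mod 193]
86 = 2^1·43; (2/193) = +1 since 193 mod 8 = 1, so (86/193) = (+1)^1·(43/193); sign now -1
reciprocity: (43/193) = +1·(193/43) since 43 mod 4 = 3, 193 mod 4 = 1; sign now -1
(193/43) = (21/43)   [reduce mod 43]
reciprocity: (21/43) = +1·(43/21) since 21 mod 4 = 1, 43 mod 4 = 3; sign now -1
(43/21) = (1/21)   [reduce mod 21]
(1/21) = 1; final value = sign = -1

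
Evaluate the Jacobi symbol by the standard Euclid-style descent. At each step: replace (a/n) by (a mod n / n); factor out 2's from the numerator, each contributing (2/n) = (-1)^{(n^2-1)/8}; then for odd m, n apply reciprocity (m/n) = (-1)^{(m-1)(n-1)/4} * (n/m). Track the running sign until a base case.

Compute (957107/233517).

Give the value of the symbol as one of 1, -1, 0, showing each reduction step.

-1

(957107/233517) = (23039/233517)   [reduce mod 233517]
reciprocity: (23039/233517) = +1·(233517/23039) since 23039 mod 4 = 3, 233517 mod 4 = 1; sign now +1
(233517/23039) = (3127/23039)   [reduce mod 23039]
reciprocity: (3127/23039) = -1·(23039/3127) since 3127 mod 4 = 3, 23039 mod 4 = 3; sign now -1
(23039/3127) = (1150/3127)   [reduce mod 3127]
1150 = 2^1·575; (2/3127) = +1 since 3127 mod 8 = 7, so (1150/3127) = (+1)^1·(575/3127); sign now -1
reciprocity: (575/3127) = -1·(3127/575) since 575 mod 4 = 3, 3127 mod 4 = 3; sign now +1
(3127/575) = (252/575)   [reduce mod 575]
252 = 2^2·63; (2/575) = +1 since 575 mod 8 = 7, so (252/575) = (+1)^2·(63/575); sign now +1
reciprocity: (63/575) = -1·(575/63) since 63 mod 4 = 3, 575 mod 4 = 3; sign now -1
(575/63) = (8/63)   [reduce mod 63]
8 = 2^3·1; (2/63) = +1 since 63 mod 8 = 7, so (8/63) = (+1)^3·(1/63); sign now -1
(1/63) = 1; final value = sign = -1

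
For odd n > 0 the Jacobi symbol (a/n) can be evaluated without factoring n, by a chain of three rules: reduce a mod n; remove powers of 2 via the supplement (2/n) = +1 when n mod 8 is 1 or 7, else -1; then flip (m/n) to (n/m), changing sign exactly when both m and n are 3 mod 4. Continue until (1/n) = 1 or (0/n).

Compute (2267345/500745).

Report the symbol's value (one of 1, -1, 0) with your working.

0

(2267345/500745) = (264365/500745)   [reduce mod 500745]
reciprocity: (264365/500745) = +1·(500745/264365) since 264365 mod 4 = 1, 500745 mod 4 = 1; sign now +1
(500745/264365) = (236380/264365)   [reduce mod 264365]
236380 = 2^2·59095; (2/264365) = -1 since 264365 mod 8 = 5, so (236380/264365) = (-1)^2·(59095/264365); sign now +1
reciprocity: (59095/264365) = +1·(264365/59095) since 59095 mod 4 = 3, 264365 mod 4 = 1; sign now +1
(264365/59095) = (27985/59095)   [reduce mod 59095]
reciprocity: (27985/59095) = +1·(59095/27985) since 27985 mod 4 = 1, 59095 mod 4 = 3; sign now +1
(59095/27985) = (3125/27985)   [reduce mod 27985]
reciprocity: (3125/27985) = +1·(27985/3125) since 3125 mod 4 = 1, 27985 mod 4 = 1; sign now +1
(27985/3125) = (2985/3125)   [reduce mod 3125]
reciprocity: (2985/3125) = +1·(3125/2985) since 2985 mod 4 = 1, 3125 mod 4 = 1; sign now +1
(3125/2985) = (140/2985)   [reduce mod 2985]
140 = 2^2·35; (2/2985) = +1 since 2985 mod 8 = 1, so (140/2985) = (+1)^2·(35/2985); sign now +1
reciprocity: (35/2985) = +1·(2985/35) since 35 mod 4 = 3, 2985 mod 4 = 1; sign now +1
(2985/35) = (10/35)   [reduce mod 35]
10 = 2^1·5; (2/35) = -1 since 35 mod 8 = 3, so (10/35) = (-1)^1·(5/35); sign now -1
reciprocity: (5/35) = +1·(35/5) since 5 mod 4 = 1, 35 mod 4 = 3; sign now -1
(35/5) = (0/5)   [reduce mod 5]
(0/5) = 0   [gcd(a, n) > 1]; final value = 0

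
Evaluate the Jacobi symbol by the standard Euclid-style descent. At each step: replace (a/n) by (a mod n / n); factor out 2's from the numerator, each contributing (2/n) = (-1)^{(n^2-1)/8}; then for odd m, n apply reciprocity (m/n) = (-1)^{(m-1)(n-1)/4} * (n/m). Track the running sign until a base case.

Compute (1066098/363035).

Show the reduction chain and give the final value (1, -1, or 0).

(1066098/363035) = (340028/363035)   [reduce mod 363035]
340028 = 2^2·85007; (2/363035) = -1 since 363035 mod 8 = 3, so (340028/363035) = (-1)^2·(85007/363035); sign now +1
reciprocity: (85007/363035) = -1·(363035/85007) since 85007 mod 4 = 3, 363035 mod 4 = 3; sign now -1
(363035/85007) = (23007/85007)   [reduce mod 85007]
reciprocity: (23007/85007) = -1·(85007/23007) since 23007 mod 4 = 3, 85007 mod 4 = 3; sign now +1
(85007/23007) = (15986/23007)   [reduce mod 23007]
15986 = 2^1·7993; (2/23007) = +1 since 23007 mod 8 = 7, so (15986/23007) = (+1)^1·(7993/23007); sign now +1
reciprocity: (7993/23007) = +1·(23007/7993) since 7993 mod 4 = 1, 23007 mod 4 = 3; sign now +1
(23007/7993) = (7021/7993)   [reduce mod 7993]
reciprocity: (7021/7993) = +1·(7993/7021) since 7021 mod 4 = 1, 7993 mod 4 = 1; sign now +1
(7993/7021) = (972/7021)   [reduce mod 7021]
972 = 2^2·243; (2/7021) = -1 since 7021 mod 8 = 5, so (972/7021) = (-1)^2·(243/7021); sign now +1
reciprocity: (243/7021) = +1·(7021/243) since 243 mod 4 = 3, 7021 mod 4 = 1; sign now +1
(7021/243) = (217/243)   [reduce mod 243]
reciprocity: (217/243) = +1·(243/217) since 217 mod 4 = 1, 243 mod 4 = 3; sign now +1
(243/217) = (26/217)   [reduce mod 217]
26 = 2^1·13; (2/217) = +1 since 217 mod 8 = 1, so (26/217) = (+1)^1·(13/217); sign now +1
reciprocity: (13/217) = +1·(217/13) since 13 mod 4 = 1, 217 mod 4 = 1; sign now +1
(217/13) = (9/13)   [reduce mod 13]
reciprocity: (9/13) = +1·(13/9) since 9 mod 4 = 1, 13 mod 4 = 1; sign now +1
(13/9) = (4/9)   [reduce mod 9]
4 = 2^2·1; (2/9) = +1 since 9 mod 8 = 1, so (4/9) = (+1)^2·(1/9); sign now +1
(1/9) = 1; final value = sign = +1

1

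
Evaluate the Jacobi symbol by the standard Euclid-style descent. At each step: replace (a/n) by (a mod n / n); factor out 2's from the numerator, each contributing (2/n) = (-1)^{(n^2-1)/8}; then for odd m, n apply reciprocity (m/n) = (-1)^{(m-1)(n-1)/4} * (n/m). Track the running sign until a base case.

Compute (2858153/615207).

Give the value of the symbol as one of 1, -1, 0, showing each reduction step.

-1

(2858153/615207): 2858153 mod 615207 = 397325, so (2858153/615207) = (397325/615207)
flip (397325/615207) -> (615207/397325): both odd, 397325 mod 4 = 1, 615207 mod 4 = 3, so the flip contributes +1; sign now +1
(615207/397325): 615207 mod 397325 = 217882, so (615207/397325) = (217882/397325)
factor out 2^1: 217882 = 2^1·108941; with 397325 mod 8 = 5, (2/397325) = -1; sign now -1; continue with (108941/397325)
flip (108941/397325) -> (397325/108941): both odd, 108941 mod 4 = 1, 397325 mod 4 = 1, so the flip contributes +1; sign now -1
(397325/108941): 397325 mod 108941 = 70502, so (397325/108941) = (70502/108941)
factor out 2^1: 70502 = 2^1·35251; with 108941 mod 8 = 5, (2/108941) = -1; sign now +1; continue with (35251/108941)
flip (35251/108941) -> (108941/35251): both odd, 35251 mod 4 = 3, 108941 mod 4 = 1, so the flip contributes +1; sign now +1
(108941/35251): 108941 mod 35251 = 3188, so (108941/35251) = (3188/35251)
factor out 2^2: 3188 = 2^2·797; with 35251 mod 8 = 3, (2/35251) = -1; sign now +1; continue with (797/35251)
flip (797/35251) -> (35251/797): both odd, 797 mod 4 = 1, 35251 mod 4 = 3, so the flip contributes +1; sign now +1
(35251/797): 35251 mod 797 = 183, so (35251/797) = (183/797)
flip (183/797) -> (797/183): both odd, 183 mod 4 = 3, 797 mod 4 = 1, so the flip contributes +1; sign now +1
(797/183): 797 mod 183 = 65, so (797/183) = (65/183)
flip (65/183) -> (183/65): both odd, 65 mod 4 = 1, 183 mod 4 = 3, so the flip contributes +1; sign now +1
(183/65): 183 mod 65 = 53, so (183/65) = (53/65)
flip (53/65) -> (65/53): both odd, 53 mod 4 = 1, 65 mod 4 = 1, so the flip contributes +1; sign now +1
(65/53): 65 mod 53 = 12, so (65/53) = (12/53)
factor out 2^2: 12 = 2^2·3; with 53 mod 8 = 5, (2/53) = -1; sign now +1; continue with (3/53)
flip (3/53) -> (53/3): both odd, 3 mod 4 = 3, 53 mod 4 = 1, so the flip contributes +1; sign now +1
(53/3): 53 mod 3 = 2, so (53/3) = (2/3)
factor out 2^1: 2 = 2^1·1; with 3 mod 8 = 3, (2/3) = -1; sign now -1; continue with (1/3)
reached (1/3) = 1, so the symbol is -1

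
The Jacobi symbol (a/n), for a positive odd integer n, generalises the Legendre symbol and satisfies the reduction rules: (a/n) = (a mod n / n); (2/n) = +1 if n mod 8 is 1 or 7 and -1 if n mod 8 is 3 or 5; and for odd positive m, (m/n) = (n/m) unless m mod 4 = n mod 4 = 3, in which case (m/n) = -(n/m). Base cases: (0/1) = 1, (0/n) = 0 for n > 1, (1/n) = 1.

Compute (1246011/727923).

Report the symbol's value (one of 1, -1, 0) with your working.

0

(1246011/727923): 1246011 mod 727923 = 518088, so (1246011/727923) = (518088/727923)
factor out 2^3: 518088 = 2^3·64761; with 727923 mod 8 = 3, (2/727923) = -1; sign now -1; continue with (64761/727923)
flip (64761/727923) -> (727923/64761): both odd, 64761 mod 4 = 1, 727923 mod 4 = 3, so the flip contributes +1; sign now -1
(727923/64761): 727923 mod 64761 = 15552, so (727923/64761) = (15552/64761)
factor out 2^6: 15552 = 2^6·243; with 64761 mod 8 = 1, (2/64761) = +1; sign now -1; continue with (243/64761)
flip (243/64761) -> (64761/243): both odd, 243 mod 4 = 3, 64761 mod 4 = 1, so the flip contributes +1; sign now -1
(64761/243): 64761 mod 243 = 123, so (64761/243) = (123/243)
flip (123/243) -> (243/123): both odd, 123 mod 4 = 3, 243 mod 4 = 3, so the flip contributes -1; sign now +1
(243/123): 243 mod 123 = 120, so (243/123) = (120/123)
factor out 2^3: 120 = 2^3·15; with 123 mod 8 = 3, (2/123) = -1; sign now -1; continue with (15/123)
flip (15/123) -> (123/15): both odd, 15 mod 4 = 3, 123 mod 4 = 3, so the flip contributes -1; sign now +1
(123/15): 123 mod 15 = 3, so (123/15) = (3/15)
flip (3/15) -> (15/3): both odd, 3 mod 4 = 3, 15 mod 4 = 3, so the flip contributes -1; sign now -1
(15/3): 15 mod 3 = 0, so (15/3) = (0/3)
reached (0/3); gcd(a, n) > 1, so (0/3) = 0 and the symbol is 0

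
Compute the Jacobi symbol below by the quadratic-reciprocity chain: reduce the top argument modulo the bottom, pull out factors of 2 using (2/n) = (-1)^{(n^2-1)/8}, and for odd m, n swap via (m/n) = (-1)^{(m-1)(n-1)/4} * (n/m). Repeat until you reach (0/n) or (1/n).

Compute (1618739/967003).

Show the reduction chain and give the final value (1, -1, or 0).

(1618739/967003): 1618739 mod 967003 = 651736, so (1618739/967003) = (651736/967003)
factor out 2^3: 651736 = 2^3·81467; with 967003 mod 8 = 3, (2/967003) = -1; sign now -1; continue with (81467/967003)
flip (81467/967003) -> (967003/81467): both odd, 81467 mod 4 = 3, 967003 mod 4 = 3, so the flip contributes -1; sign now +1
(967003/81467): 967003 mod 81467 = 70866, so (967003/81467) = (70866/81467)
factor out 2^1: 70866 = 2^1·35433; with 81467 mod 8 = 3, (2/81467) = -1; sign now -1; continue with (35433/81467)
flip (35433/81467) -> (81467/35433): both odd, 35433 mod 4 = 1, 81467 mod 4 = 3, so the flip contributes +1; sign now -1
(81467/35433): 81467 mod 35433 = 10601, so (81467/35433) = (10601/35433)
flip (10601/35433) -> (35433/10601): both odd, 10601 mod 4 = 1, 35433 mod 4 = 1, so the flip contributes +1; sign now -1
(35433/10601): 35433 mod 10601 = 3630, so (35433/10601) = (3630/10601)
factor out 2^1: 3630 = 2^1·1815; with 10601 mod 8 = 1, (2/10601) = +1; sign now -1; continue with (1815/10601)
flip (1815/10601) -> (10601/1815): both odd, 1815 mod 4 = 3, 10601 mod 4 = 1, so the flip contributes +1; sign now -1
(10601/1815): 10601 mod 1815 = 1526, so (10601/1815) = (1526/1815)
factor out 2^1: 1526 = 2^1·763; with 1815 mod 8 = 7, (2/1815) = +1; sign now -1; continue with (763/1815)
flip (763/1815) -> (1815/763): both odd, 763 mod 4 = 3, 1815 mod 4 = 3, so the flip contributes -1; sign now +1
(1815/763): 1815 mod 763 = 289, so (1815/763) = (289/763)
flip (289/763) -> (763/289): both odd, 289 mod 4 = 1, 763 mod 4 = 3, so the flip contributes +1; sign now +1
(763/289): 763 mod 289 = 185, so (763/289) = (185/289)
flip (185/289) -> (289/185): both odd, 185 mod 4 = 1, 289 mod 4 = 1, so the flip contributes +1; sign now +1
(289/185): 289 mod 185 = 104, so (289/185) = (104/185)
factor out 2^3: 104 = 2^3·13; with 185 mod 8 = 1, (2/185) = +1; sign now +1; continue with (13/185)
flip (13/185) -> (185/13): both odd, 13 mod 4 = 1, 185 mod 4 = 1, so the flip contributes +1; sign now +1
(185/13): 185 mod 13 = 3, so (185/13) = (3/13)
flip (3/13) -> (13/3): both odd, 3 mod 4 = 3, 13 mod 4 = 1, so the flip contributes +1; sign now +1
(13/3): 13 mod 3 = 1, so (13/3) = (1/3)
reached (1/3) = 1, so the symbol is +1

1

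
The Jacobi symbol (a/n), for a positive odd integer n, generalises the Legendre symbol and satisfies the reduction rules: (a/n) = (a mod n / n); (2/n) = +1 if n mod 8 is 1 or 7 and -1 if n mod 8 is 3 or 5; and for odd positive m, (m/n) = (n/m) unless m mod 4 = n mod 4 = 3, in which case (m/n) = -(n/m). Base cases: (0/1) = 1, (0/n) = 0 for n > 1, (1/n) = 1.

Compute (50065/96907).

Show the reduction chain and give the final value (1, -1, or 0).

1

reciprocity: (50065/96907) = +1·(96907/50065) since 50065 mod 4 = 1, 96907 mod 4 = 3; sign now +1
(96907/50065) = (46842/50065)   [reduce mod 50065]
46842 = 2^1·23421; (2/50065) = +1 since 50065 mod 8 = 1, so (46842/50065) = (+1)^1·(23421/50065); sign now +1
reciprocity: (23421/50065) = +1·(50065/23421) since 23421 mod 4 = 1, 50065 mod 4 = 1; sign now +1
(50065/23421) = (3223/23421)   [reduce mod 23421]
reciprocity: (3223/23421) = +1·(23421/3223) since 3223 mod 4 = 3, 23421 mod 4 = 1; sign now +1
(23421/3223) = (860/3223)   [reduce mod 3223]
860 = 2^2·215; (2/3223) = +1 since 3223 mod 8 = 7, so (860/3223) = (+1)^2·(215/3223); sign now +1
reciprocity: (215/3223) = -1·(3223/215) since 215 mod 4 = 3, 3223 mod 4 = 3; sign now -1
(3223/215) = (213/215)   [reduce mod 215]
reciprocity: (213/215) = +1·(215/213) since 213 mod 4 = 1, 215 mod 4 = 3; sign now -1
(215/213) = (2/213)   [reduce mod 213]
2 = 2^1·1; (2/213) = -1 since 213 mod 8 = 5, so (2/213) = (-1)^1·(1/213); sign now +1
(1/213) = 1; final value = sign = +1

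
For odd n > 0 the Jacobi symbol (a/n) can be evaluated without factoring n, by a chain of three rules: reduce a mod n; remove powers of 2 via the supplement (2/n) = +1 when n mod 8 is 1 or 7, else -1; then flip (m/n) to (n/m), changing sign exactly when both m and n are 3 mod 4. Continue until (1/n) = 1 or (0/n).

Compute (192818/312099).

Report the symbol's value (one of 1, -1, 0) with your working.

1

factor out 2^1: 192818 = 2^1·96409; with 312099 mod 8 = 3, (2/312099) = -1; sign now -1; continue with (96409/312099)
flip (96409/312099) -> (312099/96409): both odd, 96409 mod 4 = 1, 312099 mod 4 = 3, so the flip contributes +1; sign now -1
(312099/96409): 312099 mod 96409 = 22872, so (312099/96409) = (22872/96409)
factor out 2^3: 22872 = 2^3·2859; with 96409 mod 8 = 1, (2/96409) = +1; sign now -1; continue with (2859/96409)
flip (2859/96409) -> (96409/2859): both odd, 2859 mod 4 = 3, 96409 mod 4 = 1, so the flip contributes +1; sign now -1
(96409/2859): 96409 mod 2859 = 2062, so (96409/2859) = (2062/2859)
factor out 2^1: 2062 = 2^1·1031; with 2859 mod 8 = 3, (2/2859) = -1; sign now +1; continue with (1031/2859)
flip (1031/2859) -> (2859/1031): both odd, 1031 mod 4 = 3, 2859 mod 4 = 3, so the flip contributes -1; sign now -1
(2859/1031): 2859 mod 1031 = 797, so (2859/1031) = (797/1031)
flip (797/1031) -> (1031/797): both odd, 797 mod 4 = 1, 1031 mod 4 = 3, so the flip contributes +1; sign now -1
(1031/797): 1031 mod 797 = 234, so (1031/797) = (234/797)
factor out 2^1: 234 = 2^1·117; with 797 mod 8 = 5, (2/797) = -1; sign now +1; continue with (117/797)
flip (117/797) -> (797/117): both odd, 117 mod 4 = 1, 797 mod 4 = 1, so the flip contributes +1; sign now +1
(797/117): 797 mod 117 = 95, so (797/117) = (95/117)
flip (95/117) -> (117/95): both odd, 95 mod 4 = 3, 117 mod 4 = 1, so the flip contributes +1; sign now +1
(117/95): 117 mod 95 = 22, so (117/95) = (22/95)
factor out 2^1: 22 = 2^1·11; with 95 mod 8 = 7, (2/95) = +1; sign now +1; continue with (11/95)
flip (11/95) -> (95/11): both odd, 11 mod 4 = 3, 95 mod 4 = 3, so the flip contributes -1; sign now -1
(95/11): 95 mod 11 = 7, so (95/11) = (7/11)
flip (7/11) -> (11/7): both odd, 7 mod 4 = 3, 11 mod 4 = 3, so the flip contributes -1; sign now +1
(11/7): 11 mod 7 = 4, so (11/7) = (4/7)
factor out 2^2: 4 = 2^2·1; with 7 mod 8 = 7, (2/7) = +1; sign now +1; continue with (1/7)
reached (1/7) = 1, so the symbol is +1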